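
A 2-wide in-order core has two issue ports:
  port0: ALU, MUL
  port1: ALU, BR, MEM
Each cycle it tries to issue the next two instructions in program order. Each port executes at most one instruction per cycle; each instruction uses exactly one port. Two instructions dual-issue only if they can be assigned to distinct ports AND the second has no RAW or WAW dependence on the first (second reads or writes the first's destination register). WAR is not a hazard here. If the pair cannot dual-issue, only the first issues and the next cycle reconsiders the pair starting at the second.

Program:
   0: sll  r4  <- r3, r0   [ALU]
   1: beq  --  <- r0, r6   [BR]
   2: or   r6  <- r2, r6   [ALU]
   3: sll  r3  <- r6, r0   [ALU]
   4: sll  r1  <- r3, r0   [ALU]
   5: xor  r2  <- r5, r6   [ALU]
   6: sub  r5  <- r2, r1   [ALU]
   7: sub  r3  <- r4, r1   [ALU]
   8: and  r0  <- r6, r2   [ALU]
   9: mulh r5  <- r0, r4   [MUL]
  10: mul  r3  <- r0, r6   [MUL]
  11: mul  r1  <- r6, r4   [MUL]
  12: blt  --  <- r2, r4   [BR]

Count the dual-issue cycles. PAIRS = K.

PAIRS = 4

t=0 i0/i1:sll.ALU+beq.BR ; dual
t=1 i2:or.ALU ; RAW r6
t=2 i3:sll.ALU ; RAW r3
t=3 i4/i5:sll.ALU+xor.ALU ; dual
t=4 i6/i7:sub.ALU+sub.ALU ; dual
t=5 i8:and.ALU ; RAW r0
t=6 i9:mulh.MUL ; no-port MUL/MUL
t=7 i10:mul.MUL ; no-port MUL/MUL
t=8 i11/i12:mul.MUL+blt.BR ; dual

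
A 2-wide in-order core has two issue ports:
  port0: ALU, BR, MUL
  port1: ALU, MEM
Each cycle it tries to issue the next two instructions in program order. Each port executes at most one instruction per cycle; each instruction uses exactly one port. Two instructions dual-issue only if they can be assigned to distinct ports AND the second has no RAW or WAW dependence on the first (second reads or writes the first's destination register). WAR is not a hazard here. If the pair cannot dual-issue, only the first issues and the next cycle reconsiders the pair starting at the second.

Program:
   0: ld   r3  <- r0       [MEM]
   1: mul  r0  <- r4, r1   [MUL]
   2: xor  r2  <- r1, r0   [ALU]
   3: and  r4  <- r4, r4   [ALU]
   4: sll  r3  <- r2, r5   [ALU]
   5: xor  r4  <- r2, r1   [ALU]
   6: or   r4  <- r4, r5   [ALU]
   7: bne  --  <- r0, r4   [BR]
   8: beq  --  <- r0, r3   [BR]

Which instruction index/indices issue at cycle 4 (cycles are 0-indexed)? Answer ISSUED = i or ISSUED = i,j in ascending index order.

ISSUED = 7

t=0 i0,i1:ld.MEM mul.MUL ; 2-wide
t=1 i2,i3:xor.ALU and.ALU ; 2-wide
t=2 i4,i5:sll.ALU xor.ALU ; 2-wide
t=3 i6:or.ALU ; RAW r4
t=4 i7:bne.BR ; no-port BR/BR
t=5 i8:beq.BR ; tail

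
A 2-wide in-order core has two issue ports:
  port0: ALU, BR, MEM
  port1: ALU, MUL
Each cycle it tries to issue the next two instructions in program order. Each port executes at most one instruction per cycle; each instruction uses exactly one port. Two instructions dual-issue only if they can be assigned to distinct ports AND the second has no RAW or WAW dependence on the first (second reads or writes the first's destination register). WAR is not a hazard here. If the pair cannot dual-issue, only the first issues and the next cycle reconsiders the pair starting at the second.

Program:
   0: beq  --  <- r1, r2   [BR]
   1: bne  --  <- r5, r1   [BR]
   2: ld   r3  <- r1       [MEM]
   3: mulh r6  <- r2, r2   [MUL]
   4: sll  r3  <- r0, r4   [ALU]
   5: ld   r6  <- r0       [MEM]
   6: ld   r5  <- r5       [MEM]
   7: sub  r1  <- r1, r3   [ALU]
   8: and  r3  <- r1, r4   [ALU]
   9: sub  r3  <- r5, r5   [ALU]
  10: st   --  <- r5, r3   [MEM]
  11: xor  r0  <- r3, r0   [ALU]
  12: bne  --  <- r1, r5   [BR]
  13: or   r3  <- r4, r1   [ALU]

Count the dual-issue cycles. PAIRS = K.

0. beq.BR @i0  | no-port BR/BR
1. bne.BR @i1  | no-port BR/MEM
2. ld.MEM+mulh.MUL @i2/i3  | pair
3. sll.ALU+ld.MEM @i4/i5  | pair
4. ld.MEM+sub.ALU @i6/i7  | pair
5. and.ALU @i8  | WAW r3
6. sub.ALU @i9  | RAW r3
7. st.MEM+xor.ALU @i10/i11  | pair
8. bne.BR+or.ALU @i12/i13  | pair

PAIRS = 5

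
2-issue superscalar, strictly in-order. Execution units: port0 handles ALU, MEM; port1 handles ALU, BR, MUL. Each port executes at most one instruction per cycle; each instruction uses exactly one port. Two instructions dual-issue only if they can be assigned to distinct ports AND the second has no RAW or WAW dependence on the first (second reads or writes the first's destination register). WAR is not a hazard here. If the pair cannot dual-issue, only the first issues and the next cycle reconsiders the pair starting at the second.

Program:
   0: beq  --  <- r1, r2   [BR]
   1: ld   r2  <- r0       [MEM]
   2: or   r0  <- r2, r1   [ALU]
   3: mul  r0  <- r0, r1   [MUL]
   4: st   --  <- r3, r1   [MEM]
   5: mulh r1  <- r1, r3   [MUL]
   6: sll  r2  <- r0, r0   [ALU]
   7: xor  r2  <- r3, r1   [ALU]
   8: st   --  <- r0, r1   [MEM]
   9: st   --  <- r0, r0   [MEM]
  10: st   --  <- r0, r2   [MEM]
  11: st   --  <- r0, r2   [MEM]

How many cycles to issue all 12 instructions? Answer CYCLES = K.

CYCLES = 8

t=0 i0/i1:beq.BR/ld.MEM ; 2-wide
t=1 i2:or.ALU ; RAW+WAW r0
t=2 i3/i4:mul.MUL/st.MEM ; 2-wide
t=3 i5/i6:mulh.MUL/sll.ALU ; 2-wide
t=4 i7/i8:xor.ALU/st.MEM ; 2-wide
t=5 i9:st.MEM ; no-port MEM/MEM
t=6 i10:st.MEM ; no-port MEM/MEM
t=7 i11:st.MEM ; tail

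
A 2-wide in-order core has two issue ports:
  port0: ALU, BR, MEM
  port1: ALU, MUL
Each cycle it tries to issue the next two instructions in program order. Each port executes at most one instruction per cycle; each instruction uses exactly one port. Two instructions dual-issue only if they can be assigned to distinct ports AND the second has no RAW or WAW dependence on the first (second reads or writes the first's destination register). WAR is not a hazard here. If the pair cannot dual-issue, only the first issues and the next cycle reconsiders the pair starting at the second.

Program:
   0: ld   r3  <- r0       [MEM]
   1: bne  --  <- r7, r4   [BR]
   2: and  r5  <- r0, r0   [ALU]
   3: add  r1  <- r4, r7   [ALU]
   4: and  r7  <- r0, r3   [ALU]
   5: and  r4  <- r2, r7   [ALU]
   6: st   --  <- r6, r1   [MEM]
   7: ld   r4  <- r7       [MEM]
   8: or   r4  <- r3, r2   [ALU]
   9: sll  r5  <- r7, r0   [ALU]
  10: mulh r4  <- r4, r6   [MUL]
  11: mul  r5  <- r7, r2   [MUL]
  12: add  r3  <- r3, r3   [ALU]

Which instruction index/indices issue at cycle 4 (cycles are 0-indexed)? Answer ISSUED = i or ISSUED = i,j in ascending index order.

ISSUED = 7

0. ld @i0  | no-port MEM/BR
1. bne/and @i1,i2  | 2-wide
2. add/and @i3,i4  | 2-wide
3. and/st @i5,i6  | 2-wide
4. ld @i7  | WAW r4
5. or/sll @i8,i9  | 2-wide
6. mulh @i10  | no-port MUL/MUL
7. mul/add @i11,i12  | 2-wide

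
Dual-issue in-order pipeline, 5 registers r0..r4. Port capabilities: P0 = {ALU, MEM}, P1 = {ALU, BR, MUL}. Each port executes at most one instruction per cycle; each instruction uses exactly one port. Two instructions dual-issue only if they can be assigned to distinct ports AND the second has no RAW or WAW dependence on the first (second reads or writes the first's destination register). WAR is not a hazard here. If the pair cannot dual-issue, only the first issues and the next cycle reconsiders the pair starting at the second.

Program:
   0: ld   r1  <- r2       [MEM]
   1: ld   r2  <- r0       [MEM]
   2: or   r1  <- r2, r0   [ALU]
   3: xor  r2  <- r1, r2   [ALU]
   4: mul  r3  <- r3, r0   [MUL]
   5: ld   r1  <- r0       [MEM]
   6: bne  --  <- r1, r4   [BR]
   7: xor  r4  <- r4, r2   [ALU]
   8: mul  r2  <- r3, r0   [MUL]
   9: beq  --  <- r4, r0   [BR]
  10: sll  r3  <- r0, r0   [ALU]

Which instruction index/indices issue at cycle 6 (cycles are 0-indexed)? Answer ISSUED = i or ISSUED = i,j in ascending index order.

c0: i0 ld.MEM  no-port MEM/MEM
c1: i1 ld.MEM  RAW r2
c2: i2 or.ALU  RAW r1
c3: i3,i4 xor.ALU/mul.MUL  dual
c4: i5 ld.MEM  RAW r1
c5: i6,i7 bne.BR/xor.ALU  dual
c6: i8 mul.MUL  no-port MUL/BR
c7: i9,i10 beq.BR/sll.ALU  dual

ISSUED = 8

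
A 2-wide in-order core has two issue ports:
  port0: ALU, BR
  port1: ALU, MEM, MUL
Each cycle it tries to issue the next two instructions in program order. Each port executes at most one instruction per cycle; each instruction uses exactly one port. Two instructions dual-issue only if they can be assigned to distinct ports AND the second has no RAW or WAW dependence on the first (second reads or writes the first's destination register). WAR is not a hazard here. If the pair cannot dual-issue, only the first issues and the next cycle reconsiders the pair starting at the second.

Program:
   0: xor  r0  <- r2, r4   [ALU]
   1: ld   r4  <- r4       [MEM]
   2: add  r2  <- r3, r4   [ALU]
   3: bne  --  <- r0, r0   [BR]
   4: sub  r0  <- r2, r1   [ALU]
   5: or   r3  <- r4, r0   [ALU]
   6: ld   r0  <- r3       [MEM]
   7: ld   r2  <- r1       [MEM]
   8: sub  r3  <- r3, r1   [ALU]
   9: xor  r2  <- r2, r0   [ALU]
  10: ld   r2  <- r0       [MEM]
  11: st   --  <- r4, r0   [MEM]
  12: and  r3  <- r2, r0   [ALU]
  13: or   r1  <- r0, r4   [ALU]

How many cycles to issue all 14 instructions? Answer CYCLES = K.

CYCLES = 10

[0] i0,i1  xor.ALU;ld.MEM  -- pair
[1] i2,i3  add.ALU;bne.BR  -- pair
[2] i4  sub.ALU  -- RAW r0
[3] i5  or.ALU  -- RAW r3
[4] i6  ld.MEM  -- no-port MEM/MEM
[5] i7,i8  ld.MEM;sub.ALU  -- pair
[6] i9  xor.ALU  -- WAW r2
[7] i10  ld.MEM  -- no-port MEM/MEM
[8] i11,i12  st.MEM;and.ALU  -- pair
[9] i13  or.ALU  -- tail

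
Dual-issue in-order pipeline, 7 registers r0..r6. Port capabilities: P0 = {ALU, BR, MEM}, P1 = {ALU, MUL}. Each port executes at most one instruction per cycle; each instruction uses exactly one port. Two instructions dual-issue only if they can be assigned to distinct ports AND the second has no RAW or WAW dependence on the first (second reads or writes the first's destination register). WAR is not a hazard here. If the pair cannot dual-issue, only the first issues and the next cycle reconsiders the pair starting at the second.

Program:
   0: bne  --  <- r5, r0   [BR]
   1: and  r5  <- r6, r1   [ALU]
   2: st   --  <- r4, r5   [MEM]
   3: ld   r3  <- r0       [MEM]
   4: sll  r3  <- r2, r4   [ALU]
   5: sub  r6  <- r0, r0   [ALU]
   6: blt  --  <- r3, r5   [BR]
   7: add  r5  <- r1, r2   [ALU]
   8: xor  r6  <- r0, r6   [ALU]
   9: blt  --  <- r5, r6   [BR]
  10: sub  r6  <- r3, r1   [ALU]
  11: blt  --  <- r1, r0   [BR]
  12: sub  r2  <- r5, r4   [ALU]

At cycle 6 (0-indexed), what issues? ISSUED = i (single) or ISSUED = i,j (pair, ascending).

ISSUED = 9,10

#0 head=0: bne/and i0&i1 dual
#1 head=2: st i2 no-port MEM/MEM
#2 head=3: ld i3 WAW r3
#3 head=4: sll/sub i4&i5 dual
#4 head=6: blt/add i6&i7 dual
#5 head=8: xor i8 RAW r6
#6 head=9: blt/sub i9&i10 dual
#7 head=11: blt/sub i11&i12 dual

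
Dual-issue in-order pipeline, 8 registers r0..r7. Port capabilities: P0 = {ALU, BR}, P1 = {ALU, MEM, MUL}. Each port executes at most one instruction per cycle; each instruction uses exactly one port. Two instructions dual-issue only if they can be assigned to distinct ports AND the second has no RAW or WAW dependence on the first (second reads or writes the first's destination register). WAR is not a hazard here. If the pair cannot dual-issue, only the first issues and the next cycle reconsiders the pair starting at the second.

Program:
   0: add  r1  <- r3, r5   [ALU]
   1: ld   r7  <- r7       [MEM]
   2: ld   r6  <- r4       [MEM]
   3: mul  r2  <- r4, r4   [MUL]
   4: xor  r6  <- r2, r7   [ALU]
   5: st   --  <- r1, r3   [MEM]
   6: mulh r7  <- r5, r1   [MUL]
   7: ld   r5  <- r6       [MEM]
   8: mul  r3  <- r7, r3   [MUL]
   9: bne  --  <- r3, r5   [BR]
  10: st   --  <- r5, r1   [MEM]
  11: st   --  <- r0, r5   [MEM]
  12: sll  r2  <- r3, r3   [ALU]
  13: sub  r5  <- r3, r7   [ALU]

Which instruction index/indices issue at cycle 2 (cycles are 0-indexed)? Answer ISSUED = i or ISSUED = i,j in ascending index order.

ISSUED = 3

c0: i0,i1 add ld  2-wide
c1: i2 ld  no-port MEM/MUL
c2: i3 mul  RAW r2
c3: i4,i5 xor st  2-wide
c4: i6 mulh  no-port MUL/MEM
c5: i7 ld  no-port MEM/MUL
c6: i8 mul  RAW r3
c7: i9,i10 bne st  2-wide
c8: i11,i12 st sll  2-wide
c9: i13 sub  tail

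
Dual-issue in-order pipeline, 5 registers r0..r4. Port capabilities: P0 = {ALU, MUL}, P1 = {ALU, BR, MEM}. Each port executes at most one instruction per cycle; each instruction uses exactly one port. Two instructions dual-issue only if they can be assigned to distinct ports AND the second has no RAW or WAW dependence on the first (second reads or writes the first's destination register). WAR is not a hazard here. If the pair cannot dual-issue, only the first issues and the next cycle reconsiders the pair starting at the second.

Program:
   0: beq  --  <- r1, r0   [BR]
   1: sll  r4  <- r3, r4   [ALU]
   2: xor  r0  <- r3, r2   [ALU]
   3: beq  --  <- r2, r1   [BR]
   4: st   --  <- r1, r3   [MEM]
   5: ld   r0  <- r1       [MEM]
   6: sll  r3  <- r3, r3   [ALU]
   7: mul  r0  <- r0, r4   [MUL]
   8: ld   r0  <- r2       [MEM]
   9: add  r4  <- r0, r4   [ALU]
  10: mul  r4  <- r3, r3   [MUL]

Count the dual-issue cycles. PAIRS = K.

c0: i0,i1 beq.BR+sll.ALU  2-wide
c1: i2,i3 xor.ALU+beq.BR  2-wide
c2: i4 st.MEM  no-port MEM/MEM
c3: i5,i6 ld.MEM+sll.ALU  2-wide
c4: i7 mul.MUL  WAW r0
c5: i8 ld.MEM  RAW r0
c6: i9 add.ALU  WAW r4
c7: i10 mul.MUL  tail

PAIRS = 3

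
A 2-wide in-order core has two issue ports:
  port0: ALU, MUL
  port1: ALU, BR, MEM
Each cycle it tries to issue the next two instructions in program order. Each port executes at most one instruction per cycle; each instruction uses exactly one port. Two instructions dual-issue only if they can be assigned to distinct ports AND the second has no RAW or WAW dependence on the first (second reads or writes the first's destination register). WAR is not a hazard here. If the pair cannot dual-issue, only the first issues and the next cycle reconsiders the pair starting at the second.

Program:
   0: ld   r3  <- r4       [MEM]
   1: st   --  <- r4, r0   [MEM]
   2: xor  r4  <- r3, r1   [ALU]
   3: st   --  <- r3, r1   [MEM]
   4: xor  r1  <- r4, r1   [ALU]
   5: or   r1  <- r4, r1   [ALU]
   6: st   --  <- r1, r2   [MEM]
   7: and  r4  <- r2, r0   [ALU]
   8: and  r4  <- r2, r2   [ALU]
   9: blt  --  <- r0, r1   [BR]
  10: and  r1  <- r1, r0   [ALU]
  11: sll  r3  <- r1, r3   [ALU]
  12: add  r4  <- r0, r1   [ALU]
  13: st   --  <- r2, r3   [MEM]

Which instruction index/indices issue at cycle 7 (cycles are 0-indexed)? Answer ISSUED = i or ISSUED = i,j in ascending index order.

ISSUED = 11,12

#0 head=0: ld.MEM i0 no-port MEM/MEM
#1 head=1: st.MEM+xor.ALU i1&i2 dual
#2 head=3: st.MEM+xor.ALU i3&i4 dual
#3 head=5: or.ALU i5 RAW r1
#4 head=6: st.MEM+and.ALU i6&i7 dual
#5 head=8: and.ALU+blt.BR i8&i9 dual
#6 head=10: and.ALU i10 RAW r1
#7 head=11: sll.ALU+add.ALU i11&i12 dual
#8 head=13: st.MEM i13 tail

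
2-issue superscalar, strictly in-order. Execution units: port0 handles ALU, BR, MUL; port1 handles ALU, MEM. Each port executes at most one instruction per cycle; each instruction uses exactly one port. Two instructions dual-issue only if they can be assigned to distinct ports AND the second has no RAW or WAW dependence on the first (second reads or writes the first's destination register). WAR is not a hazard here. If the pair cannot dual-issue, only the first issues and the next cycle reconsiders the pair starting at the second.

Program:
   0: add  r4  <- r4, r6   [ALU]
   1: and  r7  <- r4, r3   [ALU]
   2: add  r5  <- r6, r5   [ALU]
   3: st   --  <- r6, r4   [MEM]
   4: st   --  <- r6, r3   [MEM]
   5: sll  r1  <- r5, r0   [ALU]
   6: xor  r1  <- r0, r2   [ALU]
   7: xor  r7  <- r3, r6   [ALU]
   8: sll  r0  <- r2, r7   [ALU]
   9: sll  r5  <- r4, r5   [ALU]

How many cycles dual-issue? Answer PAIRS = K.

  cy0 -> i0 (add.ALU) RAW r4
  cy1 -> i1&i2 (and.ALU add.ALU) dual
  cy2 -> i3 (st.MEM) no-port MEM/MEM
  cy3 -> i4&i5 (st.MEM sll.ALU) dual
  cy4 -> i6&i7 (xor.ALU xor.ALU) dual
  cy5 -> i8&i9 (sll.ALU sll.ALU) dual

PAIRS = 4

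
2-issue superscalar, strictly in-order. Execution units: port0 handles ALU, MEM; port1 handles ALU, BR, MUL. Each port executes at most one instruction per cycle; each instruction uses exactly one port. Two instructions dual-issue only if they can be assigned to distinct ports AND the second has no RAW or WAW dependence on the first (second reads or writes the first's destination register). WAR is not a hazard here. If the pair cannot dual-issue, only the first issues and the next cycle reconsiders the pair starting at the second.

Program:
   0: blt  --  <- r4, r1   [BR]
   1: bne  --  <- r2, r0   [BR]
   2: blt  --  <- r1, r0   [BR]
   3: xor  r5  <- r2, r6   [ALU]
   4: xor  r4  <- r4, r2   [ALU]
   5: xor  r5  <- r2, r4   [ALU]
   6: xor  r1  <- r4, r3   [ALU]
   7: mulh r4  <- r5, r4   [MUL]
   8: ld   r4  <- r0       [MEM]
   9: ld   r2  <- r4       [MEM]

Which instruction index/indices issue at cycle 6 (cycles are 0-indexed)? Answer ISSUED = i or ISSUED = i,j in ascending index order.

t=0 i0:blt ; no-port BR/BR
t=1 i1:bne ; no-port BR/BR
t=2 i2&i3:blt xor ; 2-wide
t=3 i4:xor ; RAW r4
t=4 i5&i6:xor xor ; 2-wide
t=5 i7:mulh ; WAW r4
t=6 i8:ld ; no-port MEM/MEM
t=7 i9:ld ; tail

ISSUED = 8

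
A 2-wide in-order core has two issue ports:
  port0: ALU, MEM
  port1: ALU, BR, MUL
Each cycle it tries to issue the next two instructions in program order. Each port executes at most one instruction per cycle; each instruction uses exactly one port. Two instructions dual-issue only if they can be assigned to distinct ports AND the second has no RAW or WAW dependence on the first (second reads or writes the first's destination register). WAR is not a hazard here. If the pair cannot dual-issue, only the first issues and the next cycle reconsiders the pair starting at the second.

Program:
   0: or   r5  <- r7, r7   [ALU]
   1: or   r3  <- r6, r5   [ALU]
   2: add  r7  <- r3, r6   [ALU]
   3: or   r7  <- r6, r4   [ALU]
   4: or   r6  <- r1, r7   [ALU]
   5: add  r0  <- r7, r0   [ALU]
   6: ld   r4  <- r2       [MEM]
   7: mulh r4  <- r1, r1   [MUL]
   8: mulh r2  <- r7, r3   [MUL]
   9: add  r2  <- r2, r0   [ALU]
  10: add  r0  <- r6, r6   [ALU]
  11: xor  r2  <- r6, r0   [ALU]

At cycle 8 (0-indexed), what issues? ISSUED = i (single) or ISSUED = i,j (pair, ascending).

ISSUED = 9,10

  cy0 -> i0 (or.ALU) RAW r5
  cy1 -> i1 (or.ALU) RAW r3
  cy2 -> i2 (add.ALU) WAW r7
  cy3 -> i3 (or.ALU) RAW r7
  cy4 -> i4&i5 (or.ALU+add.ALU) pair
  cy5 -> i6 (ld.MEM) WAW r4
  cy6 -> i7 (mulh.MUL) no-port MUL/MUL
  cy7 -> i8 (mulh.MUL) RAW+WAW r2
  cy8 -> i9&i10 (add.ALU+add.ALU) pair
  cy9 -> i11 (xor.ALU) tail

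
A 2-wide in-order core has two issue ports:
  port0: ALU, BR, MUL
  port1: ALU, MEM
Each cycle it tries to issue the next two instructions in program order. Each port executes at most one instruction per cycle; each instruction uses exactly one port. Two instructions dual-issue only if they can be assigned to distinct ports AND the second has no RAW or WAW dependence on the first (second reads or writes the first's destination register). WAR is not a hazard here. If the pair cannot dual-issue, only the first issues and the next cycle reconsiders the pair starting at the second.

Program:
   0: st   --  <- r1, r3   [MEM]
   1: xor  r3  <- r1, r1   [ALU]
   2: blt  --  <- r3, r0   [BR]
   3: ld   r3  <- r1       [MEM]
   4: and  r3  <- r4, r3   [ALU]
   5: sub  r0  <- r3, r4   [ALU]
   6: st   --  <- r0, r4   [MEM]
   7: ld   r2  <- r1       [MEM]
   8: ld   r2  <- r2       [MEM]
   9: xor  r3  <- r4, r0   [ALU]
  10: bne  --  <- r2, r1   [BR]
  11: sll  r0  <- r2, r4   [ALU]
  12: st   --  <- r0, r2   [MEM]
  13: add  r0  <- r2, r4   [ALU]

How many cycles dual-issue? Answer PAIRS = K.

PAIRS = 5

t=0 i0&i1:st.MEM/xor.ALU ; pair
t=1 i2&i3:blt.BR/ld.MEM ; pair
t=2 i4:and.ALU ; RAW r3
t=3 i5:sub.ALU ; RAW r0
t=4 i6:st.MEM ; no-port MEM/MEM
t=5 i7:ld.MEM ; no-port MEM/MEM
t=6 i8&i9:ld.MEM/xor.ALU ; pair
t=7 i10&i11:bne.BR/sll.ALU ; pair
t=8 i12&i13:st.MEM/add.ALU ; pair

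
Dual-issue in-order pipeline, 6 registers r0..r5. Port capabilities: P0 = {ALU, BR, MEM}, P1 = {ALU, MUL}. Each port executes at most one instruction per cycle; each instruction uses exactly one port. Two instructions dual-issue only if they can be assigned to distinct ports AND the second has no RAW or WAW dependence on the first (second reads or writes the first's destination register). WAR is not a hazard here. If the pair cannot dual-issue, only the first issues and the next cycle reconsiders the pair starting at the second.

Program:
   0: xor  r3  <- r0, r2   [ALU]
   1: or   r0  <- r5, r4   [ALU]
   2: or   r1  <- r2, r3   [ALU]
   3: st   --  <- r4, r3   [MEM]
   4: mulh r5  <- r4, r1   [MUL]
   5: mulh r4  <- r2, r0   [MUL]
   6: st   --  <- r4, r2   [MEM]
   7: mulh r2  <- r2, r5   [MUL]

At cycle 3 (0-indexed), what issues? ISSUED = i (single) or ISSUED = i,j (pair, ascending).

ISSUED = 5

#0 head=0: xor.ALU or.ALU i0&i1 pair
#1 head=2: or.ALU st.MEM i2&i3 pair
#2 head=4: mulh.MUL i4 no-port MUL/MUL
#3 head=5: mulh.MUL i5 RAW r4
#4 head=6: st.MEM mulh.MUL i6&i7 pair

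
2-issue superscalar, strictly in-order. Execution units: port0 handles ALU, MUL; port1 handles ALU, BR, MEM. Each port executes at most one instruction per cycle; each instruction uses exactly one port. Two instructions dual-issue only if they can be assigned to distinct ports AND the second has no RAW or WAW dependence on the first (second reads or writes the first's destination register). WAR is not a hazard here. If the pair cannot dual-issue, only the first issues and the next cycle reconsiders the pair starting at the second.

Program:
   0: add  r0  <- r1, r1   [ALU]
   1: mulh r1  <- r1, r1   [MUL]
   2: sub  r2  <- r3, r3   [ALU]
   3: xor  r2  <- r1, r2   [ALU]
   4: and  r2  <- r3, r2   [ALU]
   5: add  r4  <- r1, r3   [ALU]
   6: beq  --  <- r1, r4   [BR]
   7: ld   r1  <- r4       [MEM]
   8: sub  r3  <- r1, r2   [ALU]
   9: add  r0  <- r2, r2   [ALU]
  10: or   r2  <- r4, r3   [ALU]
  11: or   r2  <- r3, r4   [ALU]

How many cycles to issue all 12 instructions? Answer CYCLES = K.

CYCLES = 9

0. add/mulh @i0,i1  | dual
1. sub @i2  | RAW+WAW r2
2. xor @i3  | RAW+WAW r2
3. and/add @i4,i5  | dual
4. beq @i6  | no-port BR/MEM
5. ld @i7  | RAW r1
6. sub/add @i8,i9  | dual
7. or @i10  | WAW r2
8. or @i11  | tail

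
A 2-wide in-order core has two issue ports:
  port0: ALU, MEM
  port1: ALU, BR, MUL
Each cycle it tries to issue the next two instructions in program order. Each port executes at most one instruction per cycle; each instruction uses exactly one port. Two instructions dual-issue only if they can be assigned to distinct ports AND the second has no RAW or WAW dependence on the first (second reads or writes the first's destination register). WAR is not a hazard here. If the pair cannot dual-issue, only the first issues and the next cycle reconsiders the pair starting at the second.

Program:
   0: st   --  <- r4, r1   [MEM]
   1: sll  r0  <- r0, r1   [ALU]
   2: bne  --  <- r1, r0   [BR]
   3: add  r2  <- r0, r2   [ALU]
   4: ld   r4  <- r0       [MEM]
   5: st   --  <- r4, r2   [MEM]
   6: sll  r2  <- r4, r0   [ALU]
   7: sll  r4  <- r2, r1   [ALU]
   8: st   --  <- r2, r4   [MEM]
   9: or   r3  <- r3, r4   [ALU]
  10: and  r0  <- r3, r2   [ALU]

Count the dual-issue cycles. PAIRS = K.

#0 head=0: st.MEM+sll.ALU i0+i1 2-wide
#1 head=2: bne.BR+add.ALU i2+i3 2-wide
#2 head=4: ld.MEM i4 no-port MEM/MEM
#3 head=5: st.MEM+sll.ALU i5+i6 2-wide
#4 head=7: sll.ALU i7 RAW r4
#5 head=8: st.MEM+or.ALU i8+i9 2-wide
#6 head=10: and.ALU i10 tail

PAIRS = 4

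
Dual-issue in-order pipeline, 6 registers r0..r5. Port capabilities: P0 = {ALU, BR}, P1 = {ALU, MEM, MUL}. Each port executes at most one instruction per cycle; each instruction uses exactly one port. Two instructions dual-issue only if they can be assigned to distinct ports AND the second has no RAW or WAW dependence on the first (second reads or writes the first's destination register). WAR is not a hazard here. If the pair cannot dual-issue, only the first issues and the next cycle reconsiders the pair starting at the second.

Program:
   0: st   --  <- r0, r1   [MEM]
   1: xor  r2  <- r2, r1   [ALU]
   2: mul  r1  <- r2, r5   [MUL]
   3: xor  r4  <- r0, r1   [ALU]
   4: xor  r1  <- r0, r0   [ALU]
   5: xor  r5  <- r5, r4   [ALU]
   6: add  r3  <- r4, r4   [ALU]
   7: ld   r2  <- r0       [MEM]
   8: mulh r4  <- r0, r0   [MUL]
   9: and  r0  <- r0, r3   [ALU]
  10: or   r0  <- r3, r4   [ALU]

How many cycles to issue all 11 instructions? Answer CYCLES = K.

CYCLES = 7

[0] i0,i1  st xor  -- pair
[1] i2  mul  -- RAW r1
[2] i3,i4  xor xor  -- pair
[3] i5,i6  xor add  -- pair
[4] i7  ld  -- no-port MEM/MUL
[5] i8,i9  mulh and  -- pair
[6] i10  or  -- tail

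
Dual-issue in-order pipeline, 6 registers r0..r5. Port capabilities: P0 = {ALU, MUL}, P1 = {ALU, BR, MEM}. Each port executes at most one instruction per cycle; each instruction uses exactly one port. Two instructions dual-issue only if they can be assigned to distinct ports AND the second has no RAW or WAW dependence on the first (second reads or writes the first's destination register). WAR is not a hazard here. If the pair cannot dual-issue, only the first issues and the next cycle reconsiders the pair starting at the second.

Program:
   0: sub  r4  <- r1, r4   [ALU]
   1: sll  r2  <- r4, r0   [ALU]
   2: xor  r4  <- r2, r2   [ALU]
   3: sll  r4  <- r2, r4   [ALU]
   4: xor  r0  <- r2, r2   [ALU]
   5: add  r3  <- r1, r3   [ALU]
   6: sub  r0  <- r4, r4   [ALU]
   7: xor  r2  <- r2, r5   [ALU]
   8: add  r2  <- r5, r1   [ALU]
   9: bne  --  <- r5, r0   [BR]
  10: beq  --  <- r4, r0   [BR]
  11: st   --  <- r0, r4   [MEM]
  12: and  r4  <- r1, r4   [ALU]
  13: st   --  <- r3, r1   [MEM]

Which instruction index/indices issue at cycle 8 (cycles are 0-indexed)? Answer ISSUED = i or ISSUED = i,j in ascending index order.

ISSUED = 11,12

  cy0 -> i0 (sub.ALU) RAW r4
  cy1 -> i1 (sll.ALU) RAW r2
  cy2 -> i2 (xor.ALU) RAW+WAW r4
  cy3 -> i3&i4 (sll.ALU xor.ALU) 2-wide
  cy4 -> i5&i6 (add.ALU sub.ALU) 2-wide
  cy5 -> i7 (xor.ALU) WAW r2
  cy6 -> i8&i9 (add.ALU bne.BR) 2-wide
  cy7 -> i10 (beq.BR) no-port BR/MEM
  cy8 -> i11&i12 (st.MEM and.ALU) 2-wide
  cy9 -> i13 (st.MEM) tail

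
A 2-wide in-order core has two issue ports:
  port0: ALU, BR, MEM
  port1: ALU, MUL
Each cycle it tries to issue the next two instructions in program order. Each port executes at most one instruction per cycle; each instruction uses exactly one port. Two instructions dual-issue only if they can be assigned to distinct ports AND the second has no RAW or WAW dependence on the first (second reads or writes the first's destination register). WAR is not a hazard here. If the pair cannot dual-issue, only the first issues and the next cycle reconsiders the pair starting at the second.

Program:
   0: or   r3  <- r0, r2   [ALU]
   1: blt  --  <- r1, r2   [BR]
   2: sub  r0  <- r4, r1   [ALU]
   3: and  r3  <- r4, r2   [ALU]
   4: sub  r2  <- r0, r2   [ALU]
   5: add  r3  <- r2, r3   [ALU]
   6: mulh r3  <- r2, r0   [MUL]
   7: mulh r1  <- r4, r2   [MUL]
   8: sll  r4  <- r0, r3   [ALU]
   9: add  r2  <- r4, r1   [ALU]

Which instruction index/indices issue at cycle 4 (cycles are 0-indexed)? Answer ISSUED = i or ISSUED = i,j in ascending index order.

ISSUED = 6

0. or blt @i0,i1  | pair
1. sub and @i2,i3  | pair
2. sub @i4  | RAW r2
3. add @i5  | WAW r3
4. mulh @i6  | no-port MUL/MUL
5. mulh sll @i7,i8  | pair
6. add @i9  | tail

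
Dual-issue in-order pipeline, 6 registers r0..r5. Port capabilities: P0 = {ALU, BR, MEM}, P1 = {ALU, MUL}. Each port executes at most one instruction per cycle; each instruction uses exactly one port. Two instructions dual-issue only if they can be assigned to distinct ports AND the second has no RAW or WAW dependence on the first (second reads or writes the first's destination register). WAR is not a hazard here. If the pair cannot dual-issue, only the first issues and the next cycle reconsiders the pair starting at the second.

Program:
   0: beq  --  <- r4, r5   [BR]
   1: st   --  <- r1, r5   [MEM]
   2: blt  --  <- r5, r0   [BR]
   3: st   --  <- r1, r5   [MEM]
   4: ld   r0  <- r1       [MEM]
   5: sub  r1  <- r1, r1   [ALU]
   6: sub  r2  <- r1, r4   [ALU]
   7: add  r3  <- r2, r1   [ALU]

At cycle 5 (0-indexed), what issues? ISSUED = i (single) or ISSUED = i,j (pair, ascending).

ISSUED = 6

[0] i0  beq.BR  -- no-port BR/MEM
[1] i1  st.MEM  -- no-port MEM/BR
[2] i2  blt.BR  -- no-port BR/MEM
[3] i3  st.MEM  -- no-port MEM/MEM
[4] i4,i5  ld.MEM/sub.ALU  -- 2-wide
[5] i6  sub.ALU  -- RAW r2
[6] i7  add.ALU  -- tail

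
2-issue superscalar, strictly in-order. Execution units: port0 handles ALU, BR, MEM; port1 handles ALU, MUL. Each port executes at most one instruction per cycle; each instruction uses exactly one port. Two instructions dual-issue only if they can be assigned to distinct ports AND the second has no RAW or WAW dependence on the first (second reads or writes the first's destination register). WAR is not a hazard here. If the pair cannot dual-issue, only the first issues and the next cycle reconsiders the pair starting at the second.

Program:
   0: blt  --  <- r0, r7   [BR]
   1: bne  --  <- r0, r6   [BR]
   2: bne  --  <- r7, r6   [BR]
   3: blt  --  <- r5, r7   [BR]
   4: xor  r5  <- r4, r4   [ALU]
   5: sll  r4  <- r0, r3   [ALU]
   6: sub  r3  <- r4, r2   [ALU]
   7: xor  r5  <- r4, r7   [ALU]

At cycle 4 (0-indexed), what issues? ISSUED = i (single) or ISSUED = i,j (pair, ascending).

0. blt.BR @i0  | no-port BR/BR
1. bne.BR @i1  | no-port BR/BR
2. bne.BR @i2  | no-port BR/BR
3. blt.BR+xor.ALU @i3,i4  | 2-wide
4. sll.ALU @i5  | RAW r4
5. sub.ALU+xor.ALU @i6,i7  | 2-wide

ISSUED = 5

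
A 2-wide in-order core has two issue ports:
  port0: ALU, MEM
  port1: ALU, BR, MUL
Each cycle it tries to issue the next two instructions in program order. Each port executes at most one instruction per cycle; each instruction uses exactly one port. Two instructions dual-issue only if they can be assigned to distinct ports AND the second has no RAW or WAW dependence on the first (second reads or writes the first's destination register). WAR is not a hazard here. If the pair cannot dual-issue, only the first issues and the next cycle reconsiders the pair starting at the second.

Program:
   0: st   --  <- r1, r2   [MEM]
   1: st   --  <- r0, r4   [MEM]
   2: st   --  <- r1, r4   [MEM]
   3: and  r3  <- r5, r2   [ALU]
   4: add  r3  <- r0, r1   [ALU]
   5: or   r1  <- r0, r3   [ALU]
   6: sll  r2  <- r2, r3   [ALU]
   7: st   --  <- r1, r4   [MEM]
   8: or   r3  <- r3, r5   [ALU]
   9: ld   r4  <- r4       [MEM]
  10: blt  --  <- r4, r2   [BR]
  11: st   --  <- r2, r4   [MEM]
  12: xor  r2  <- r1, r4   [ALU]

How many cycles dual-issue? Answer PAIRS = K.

0. st @i0  | no-port MEM/MEM
1. st @i1  | no-port MEM/MEM
2. st/and @i2+i3  | dual
3. add @i4  | RAW r3
4. or/sll @i5+i6  | dual
5. st/or @i7+i8  | dual
6. ld @i9  | RAW r4
7. blt/st @i10+i11  | dual
8. xor @i12  | tail

PAIRS = 4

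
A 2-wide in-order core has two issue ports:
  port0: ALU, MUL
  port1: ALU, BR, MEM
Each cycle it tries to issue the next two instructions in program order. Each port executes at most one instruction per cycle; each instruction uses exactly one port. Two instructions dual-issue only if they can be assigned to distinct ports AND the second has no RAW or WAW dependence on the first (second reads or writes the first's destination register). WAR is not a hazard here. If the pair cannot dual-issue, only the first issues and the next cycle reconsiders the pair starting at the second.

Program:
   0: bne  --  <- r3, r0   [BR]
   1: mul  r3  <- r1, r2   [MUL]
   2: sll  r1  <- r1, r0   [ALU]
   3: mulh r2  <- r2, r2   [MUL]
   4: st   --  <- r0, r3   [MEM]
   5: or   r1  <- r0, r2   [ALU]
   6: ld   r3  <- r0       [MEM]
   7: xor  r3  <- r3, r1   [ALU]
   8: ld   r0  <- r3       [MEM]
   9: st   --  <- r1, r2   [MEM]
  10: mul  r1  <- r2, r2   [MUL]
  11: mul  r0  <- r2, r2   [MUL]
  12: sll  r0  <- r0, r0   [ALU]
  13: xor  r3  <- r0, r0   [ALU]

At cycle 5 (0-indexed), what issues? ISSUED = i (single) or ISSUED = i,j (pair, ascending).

#0 head=0: bne;mul i0&i1 pair
#1 head=2: sll;mulh i2&i3 pair
#2 head=4: st;or i4&i5 pair
#3 head=6: ld i6 RAW+WAW r3
#4 head=7: xor i7 RAW r3
#5 head=8: ld i8 no-port MEM/MEM
#6 head=9: st;mul i9&i10 pair
#7 head=11: mul i11 RAW+WAW r0
#8 head=12: sll i12 RAW r0
#9 head=13: xor i13 tail

ISSUED = 8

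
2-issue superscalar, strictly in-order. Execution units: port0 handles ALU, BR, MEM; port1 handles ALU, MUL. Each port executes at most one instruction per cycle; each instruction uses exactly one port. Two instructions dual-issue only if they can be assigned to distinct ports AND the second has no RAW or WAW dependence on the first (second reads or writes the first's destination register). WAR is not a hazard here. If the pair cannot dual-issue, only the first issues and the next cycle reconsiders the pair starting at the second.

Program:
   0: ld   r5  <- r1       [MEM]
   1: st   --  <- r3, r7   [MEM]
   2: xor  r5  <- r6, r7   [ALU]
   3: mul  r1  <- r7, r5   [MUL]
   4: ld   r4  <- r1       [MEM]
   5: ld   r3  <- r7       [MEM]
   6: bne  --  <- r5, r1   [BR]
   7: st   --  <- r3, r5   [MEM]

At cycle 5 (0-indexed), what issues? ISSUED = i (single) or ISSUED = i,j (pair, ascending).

ISSUED = 6

  cy0 -> i0 (ld.MEM) no-port MEM/MEM
  cy1 -> i1+i2 (st.MEM xor.ALU) dual
  cy2 -> i3 (mul.MUL) RAW r1
  cy3 -> i4 (ld.MEM) no-port MEM/MEM
  cy4 -> i5 (ld.MEM) no-port MEM/BR
  cy5 -> i6 (bne.BR) no-port BR/MEM
  cy6 -> i7 (st.MEM) tail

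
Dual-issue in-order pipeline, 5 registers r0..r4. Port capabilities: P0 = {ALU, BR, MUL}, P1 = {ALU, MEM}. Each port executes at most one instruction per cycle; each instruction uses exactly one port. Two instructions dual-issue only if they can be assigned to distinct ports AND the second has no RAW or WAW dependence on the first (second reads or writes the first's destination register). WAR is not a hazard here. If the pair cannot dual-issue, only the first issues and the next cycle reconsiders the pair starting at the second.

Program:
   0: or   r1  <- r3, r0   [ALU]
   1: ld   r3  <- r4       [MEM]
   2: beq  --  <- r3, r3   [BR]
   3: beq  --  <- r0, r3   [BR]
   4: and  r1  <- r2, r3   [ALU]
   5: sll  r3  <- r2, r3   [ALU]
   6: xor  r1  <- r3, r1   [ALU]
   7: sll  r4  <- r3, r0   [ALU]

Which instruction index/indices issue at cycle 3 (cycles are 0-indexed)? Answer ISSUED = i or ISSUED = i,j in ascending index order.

ISSUED = 5

c0: i0/i1 or.ALU ld.MEM  dual
c1: i2 beq.BR  no-port BR/BR
c2: i3/i4 beq.BR and.ALU  dual
c3: i5 sll.ALU  RAW r3
c4: i6/i7 xor.ALU sll.ALU  dual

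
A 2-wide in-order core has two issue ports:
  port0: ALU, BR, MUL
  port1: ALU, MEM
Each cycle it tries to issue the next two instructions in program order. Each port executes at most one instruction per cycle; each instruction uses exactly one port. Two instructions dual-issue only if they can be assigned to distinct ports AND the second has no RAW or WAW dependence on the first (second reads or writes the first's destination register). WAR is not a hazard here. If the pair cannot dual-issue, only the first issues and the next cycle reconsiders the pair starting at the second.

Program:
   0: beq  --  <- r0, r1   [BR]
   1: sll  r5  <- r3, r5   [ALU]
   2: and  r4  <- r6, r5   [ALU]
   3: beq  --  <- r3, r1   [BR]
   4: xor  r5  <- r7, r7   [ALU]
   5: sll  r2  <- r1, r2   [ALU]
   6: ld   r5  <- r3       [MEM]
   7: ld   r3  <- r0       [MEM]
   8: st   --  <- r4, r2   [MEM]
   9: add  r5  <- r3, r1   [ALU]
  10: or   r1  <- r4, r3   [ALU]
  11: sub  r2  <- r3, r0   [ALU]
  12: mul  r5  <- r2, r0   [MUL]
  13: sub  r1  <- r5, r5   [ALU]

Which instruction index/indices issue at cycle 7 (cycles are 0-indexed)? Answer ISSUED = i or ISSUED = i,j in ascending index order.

ISSUED = 12

[0] i0/i1  beq.BR/sll.ALU  -- pair
[1] i2/i3  and.ALU/beq.BR  -- pair
[2] i4/i5  xor.ALU/sll.ALU  -- pair
[3] i6  ld.MEM  -- no-port MEM/MEM
[4] i7  ld.MEM  -- no-port MEM/MEM
[5] i8/i9  st.MEM/add.ALU  -- pair
[6] i10/i11  or.ALU/sub.ALU  -- pair
[7] i12  mul.MUL  -- RAW r5
[8] i13  sub.ALU  -- tail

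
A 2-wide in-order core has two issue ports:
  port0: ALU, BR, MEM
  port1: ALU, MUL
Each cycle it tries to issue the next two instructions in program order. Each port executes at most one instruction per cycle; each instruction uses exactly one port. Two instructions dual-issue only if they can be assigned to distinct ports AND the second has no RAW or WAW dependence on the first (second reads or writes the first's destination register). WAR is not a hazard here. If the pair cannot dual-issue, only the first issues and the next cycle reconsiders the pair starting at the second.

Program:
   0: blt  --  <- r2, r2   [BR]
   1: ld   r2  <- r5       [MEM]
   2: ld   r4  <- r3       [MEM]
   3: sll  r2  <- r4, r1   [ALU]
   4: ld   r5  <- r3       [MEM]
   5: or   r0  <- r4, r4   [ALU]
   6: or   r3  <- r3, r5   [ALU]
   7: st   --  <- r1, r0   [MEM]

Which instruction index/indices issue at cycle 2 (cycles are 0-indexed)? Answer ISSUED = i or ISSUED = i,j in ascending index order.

#0 head=0: blt.BR i0 no-port BR/MEM
#1 head=1: ld.MEM i1 no-port MEM/MEM
#2 head=2: ld.MEM i2 RAW r4
#3 head=3: sll.ALU/ld.MEM i3&i4 2-wide
#4 head=5: or.ALU/or.ALU i5&i6 2-wide
#5 head=7: st.MEM i7 tail

ISSUED = 2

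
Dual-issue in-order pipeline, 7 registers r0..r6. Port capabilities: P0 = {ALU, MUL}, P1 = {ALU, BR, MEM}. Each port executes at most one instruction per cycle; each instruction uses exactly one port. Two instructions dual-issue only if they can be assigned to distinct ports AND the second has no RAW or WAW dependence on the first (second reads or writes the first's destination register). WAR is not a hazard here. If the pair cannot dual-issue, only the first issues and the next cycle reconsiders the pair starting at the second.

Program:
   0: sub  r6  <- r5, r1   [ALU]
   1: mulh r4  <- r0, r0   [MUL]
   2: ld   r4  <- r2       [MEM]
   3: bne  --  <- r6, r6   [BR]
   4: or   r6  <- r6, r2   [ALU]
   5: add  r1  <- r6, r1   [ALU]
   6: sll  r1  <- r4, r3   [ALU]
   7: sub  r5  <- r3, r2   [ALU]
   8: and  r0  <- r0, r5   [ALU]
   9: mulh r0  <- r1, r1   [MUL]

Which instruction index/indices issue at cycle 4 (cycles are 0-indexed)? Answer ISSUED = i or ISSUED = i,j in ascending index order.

ISSUED = 6,7

t=0 i0&i1:sub;mulh ; 2-wide
t=1 i2:ld ; no-port MEM/BR
t=2 i3&i4:bne;or ; 2-wide
t=3 i5:add ; WAW r1
t=4 i6&i7:sll;sub ; 2-wide
t=5 i8:and ; WAW r0
t=6 i9:mulh ; tail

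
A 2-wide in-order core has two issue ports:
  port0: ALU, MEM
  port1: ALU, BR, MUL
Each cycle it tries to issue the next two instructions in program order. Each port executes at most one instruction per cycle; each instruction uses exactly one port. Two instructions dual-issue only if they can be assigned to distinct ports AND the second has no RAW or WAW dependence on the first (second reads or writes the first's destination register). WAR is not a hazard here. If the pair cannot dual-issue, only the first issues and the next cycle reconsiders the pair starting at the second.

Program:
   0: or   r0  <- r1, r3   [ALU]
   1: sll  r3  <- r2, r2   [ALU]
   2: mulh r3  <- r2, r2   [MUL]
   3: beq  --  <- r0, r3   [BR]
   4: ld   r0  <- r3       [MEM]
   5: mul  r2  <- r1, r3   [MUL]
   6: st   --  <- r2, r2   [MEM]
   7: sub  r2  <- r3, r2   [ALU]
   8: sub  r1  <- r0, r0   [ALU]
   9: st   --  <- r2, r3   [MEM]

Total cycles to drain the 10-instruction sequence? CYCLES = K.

CYCLES = 6

#0 head=0: or.ALU/sll.ALU i0/i1 2-wide
#1 head=2: mulh.MUL i2 no-port MUL/BR
#2 head=3: beq.BR/ld.MEM i3/i4 2-wide
#3 head=5: mul.MUL i5 RAW r2
#4 head=6: st.MEM/sub.ALU i6/i7 2-wide
#5 head=8: sub.ALU/st.MEM i8/i9 2-wide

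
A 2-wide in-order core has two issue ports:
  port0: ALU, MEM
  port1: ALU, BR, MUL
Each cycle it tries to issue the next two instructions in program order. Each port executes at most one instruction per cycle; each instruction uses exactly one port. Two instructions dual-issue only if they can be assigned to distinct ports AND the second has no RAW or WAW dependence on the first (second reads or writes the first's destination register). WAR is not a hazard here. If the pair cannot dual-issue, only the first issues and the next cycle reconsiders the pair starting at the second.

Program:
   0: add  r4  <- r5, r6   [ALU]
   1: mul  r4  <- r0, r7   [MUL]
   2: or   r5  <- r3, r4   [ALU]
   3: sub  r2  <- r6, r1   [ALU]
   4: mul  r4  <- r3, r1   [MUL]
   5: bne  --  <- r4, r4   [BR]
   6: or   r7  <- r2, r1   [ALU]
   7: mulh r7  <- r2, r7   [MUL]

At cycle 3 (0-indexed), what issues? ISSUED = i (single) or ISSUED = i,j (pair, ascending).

#0 head=0: add i0 WAW r4
#1 head=1: mul i1 RAW r4
#2 head=2: or sub i2/i3 2-wide
#3 head=4: mul i4 no-port MUL/BR
#4 head=5: bne or i5/i6 2-wide
#5 head=7: mulh i7 tail

ISSUED = 4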